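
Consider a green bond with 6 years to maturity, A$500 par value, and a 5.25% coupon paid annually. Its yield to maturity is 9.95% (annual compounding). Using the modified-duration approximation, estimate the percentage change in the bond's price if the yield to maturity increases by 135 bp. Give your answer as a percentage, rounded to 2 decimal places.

-6.39%

Periodic yield y = 0.0995. Modified duration first:
  t   CF        PV=CF/(1+0.0995)^t    t·PV
  1        26.25        23.8745        23.8745
  2        26.25        21.7140        43.4279
  3        26.25        19.7489        59.2468
  4        26.25        17.9617        71.8470
  5        26.25        16.3363        81.6814
  6       526.25       297.8658     1,787.1951
  Σ                    397.5012     2,067.2726
P = 397.5012; D_Mac = 5.20067 yrs; D_mod = 5.20067/(1+0.0995) = 4.73003 yrs.
ΔP/P ≈ -D_mod · Δy = -4.73003 × (+0.0135) = -0.063855 = -6.3855%.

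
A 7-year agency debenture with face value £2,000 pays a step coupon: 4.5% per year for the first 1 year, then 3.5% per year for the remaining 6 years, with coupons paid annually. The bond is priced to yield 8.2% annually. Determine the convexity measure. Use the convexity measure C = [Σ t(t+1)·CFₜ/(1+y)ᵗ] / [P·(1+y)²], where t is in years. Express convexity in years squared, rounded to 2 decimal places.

40.26

With y = 0.082:
  t   CF        PV=CF/(1+0.082)^t    t·PV        t(t+1)·PV
  1        90.00        83.1793        83.1793         166.3586
  2        70.00        59.7921       119.5841         358.7524
  3        70.00        55.2607       165.7821         663.1282
  4        70.00        51.0727       204.2909       1,021.4544
  5        70.00        47.2021       236.0107       1,416.0644
  6        70.00        43.6249       261.7494       1,832.2459
  7     2,070.00     1,192.2835     8,345.9842      66,767.8739
  Σ                  1,532.4153     9,416.5807      72,225.8778
P = 1,532.4153.
Convexity = Σ t(t+1)·PV / [P·(1+y)²] = 72,225.8778 / (1,532.4153 × 1.170724) = 40.25889.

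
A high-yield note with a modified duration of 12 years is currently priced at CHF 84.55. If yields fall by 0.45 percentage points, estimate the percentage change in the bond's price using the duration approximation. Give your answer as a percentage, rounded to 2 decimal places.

Duration approximation: ΔP/P ≈ -D_mod · Δy = -12 × (-0.0045) = +0.054000.
As a percentage: +5.4000%.

+5.40%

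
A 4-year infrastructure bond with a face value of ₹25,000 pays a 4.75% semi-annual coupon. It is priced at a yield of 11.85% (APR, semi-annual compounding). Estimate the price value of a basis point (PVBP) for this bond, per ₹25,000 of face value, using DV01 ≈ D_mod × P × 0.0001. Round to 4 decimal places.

₹6.6898

Periodic yield y = 0.05925.
  t   CF        PV=CF/(1+0.05925)^t    t·PV
  1       593.75       560.5381       560.5381
  2       593.75       529.1840     1,058.3679
  3       593.75       499.5836     1,498.7509
  4       593.75       471.6390     1,886.5561
  5       593.75       445.2575     2,226.2876
  6       593.75       420.3517     2,522.1101
  7       593.75       396.8390     2,777.8728
  8    25,593.75    16,149.0189   129,192.1510
  Σ                 19,472.4118   141,722.6345
P = 19,472.4118; D_Mac = 7.27812 half-year periods = 3.63906 yrs; D_mod = 3.43551 yrs.
DV01 ≈ 3.43551 × 19,472.4118 × 0.0001 = 6.689763.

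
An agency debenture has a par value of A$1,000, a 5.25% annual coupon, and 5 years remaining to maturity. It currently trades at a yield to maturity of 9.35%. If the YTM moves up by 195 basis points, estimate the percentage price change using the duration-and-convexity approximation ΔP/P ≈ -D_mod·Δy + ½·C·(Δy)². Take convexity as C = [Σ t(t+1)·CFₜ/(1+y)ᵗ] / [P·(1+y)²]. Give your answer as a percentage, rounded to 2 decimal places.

-7.57%

With y = 0.0935:
  t   CF        PV=CF/(1+0.0935)^t    t·PV        t(t+1)·PV
  1        52.50        48.0110        48.0110          96.0219
  2        52.50        43.9058        87.8116         263.4347
  3        52.50        40.1516       120.4548         481.8193
  4        52.50        36.7184       146.8737         734.3687
  5     1,052.50       673.1753     3,365.8765      20,195.2588
  Σ                    841.9621     3,769.0276      21,770.9034
P = 841.9621; D_Mac = 4.47648 yrs; D_mod = 4.09372 yrs; C = 21.62451.
Duration effect: -4.09372 × (+0.0195) = -0.079828
Convexity effect: 0.5 × 21.62451 × (0.0195)² = +0.0041114
ΔP/P ≈ -0.079828 + 0.0041114 = -0.075716 = -7.5716%.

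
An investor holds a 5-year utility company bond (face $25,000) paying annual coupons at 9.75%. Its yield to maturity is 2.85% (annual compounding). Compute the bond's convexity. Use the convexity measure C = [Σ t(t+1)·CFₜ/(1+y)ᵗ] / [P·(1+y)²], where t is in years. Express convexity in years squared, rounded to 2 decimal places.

23.09

With y = 0.0285:
  t   CF        PV=CF/(1+0.0285)^t    t·PV        t(t+1)·PV
  1     2,437.50     2,369.9562     2,369.9562       4,739.9125
  2     2,437.50     2,304.2841     4,608.5683      13,825.7049
  3     2,437.50     2,240.4318     6,721.2955      26,885.1821
  4     2,437.50     2,178.3489     8,713.3956      43,566.9780
  5    27,437.50    23,840.9226   119,204.6129     715,227.6774
  Σ                 32,933.9437   141,617.8286     804,245.4548
P = 32,933.9437.
Convexity = Σ t(t+1)·PV / [P·(1+y)²] = 804,245.4548 / (32,933.9437 × 1.057812) = 23.08534.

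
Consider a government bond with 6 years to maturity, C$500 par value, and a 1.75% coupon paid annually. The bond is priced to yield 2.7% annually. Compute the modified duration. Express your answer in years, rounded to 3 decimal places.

5.589 years

Periodic yield y = 0.027. First find Macaulay duration:
  t   CF        PV=CF/(1+0.027)^t    t·PV
  1         8.75         8.5200         8.5200
  2         8.75         8.2960        16.5919
  3         8.75         8.0779        24.2336
  4         8.75         7.8655        31.4620
  5         8.75         7.6587        38.2936
  6       508.75       433.5925     2,601.5550
  Σ                    474.0105     2,720.6561
P = 474.0105; Macaulay duration = 2,720.6561 / 474.0105 = 5.73965 years.
Modified duration = D_Mac / (1 + y) = 5.73965 / 1.027 = 5.58876 years.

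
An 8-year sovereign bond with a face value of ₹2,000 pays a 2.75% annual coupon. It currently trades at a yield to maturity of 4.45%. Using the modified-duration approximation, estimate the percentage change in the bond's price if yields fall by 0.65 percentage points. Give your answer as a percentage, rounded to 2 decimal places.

Periodic yield y = 0.0445. Modified duration first:
  t   CF        PV=CF/(1+0.0445)^t    t·PV
  1        55.00        52.6568        52.6568
  2        55.00        50.4134       100.8268
  3        55.00        48.2656       144.7967
  4        55.00        46.2092       184.8370
  5        55.00        44.2405       221.2027
  6        55.00        42.3557       254.1343
  7        55.00        40.5512       283.8583
  8     2,055.00     1,450.5886    11,604.7091
  Σ                  1,775.2810    12,847.0217
P = 1,775.2810; D_Mac = 7.23661 yrs; D_mod = 7.23661/(1+0.0445) = 6.92830 yrs.
ΔP/P ≈ -D_mod · Δy = -6.92830 × (-0.0065) = +0.045034 = +4.5034%.

+4.50%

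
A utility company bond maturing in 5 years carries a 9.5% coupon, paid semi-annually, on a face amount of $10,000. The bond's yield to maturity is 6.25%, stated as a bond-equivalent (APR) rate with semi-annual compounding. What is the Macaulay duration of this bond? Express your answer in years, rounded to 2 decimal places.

Periodic yield y = 0.03125. Discount each cash flow and weight by its period:
  t   CF        PV=CF/(1+0.03125)^t    t·PV
  1       475.00       460.6061       460.6061
  2       475.00       446.6483       893.2966
  3       475.00       433.1135     1,299.3405
  4       475.00       419.9889     1,679.9554
  5       475.00       407.2619     2,036.3096
  6       475.00       394.9206     2,369.5239
  7       475.00       382.9534     2,680.6735
  8       475.00       371.3487     2,970.7897
  9       475.00       360.0957     3,240.8615
  10   10,475.00     7,700.4200    77,004.2005
  Σ                 11,377.3571    94,635.5571
Price P = Σ PV = 11,377.3571.
Macaulay duration = Σ(t·PV) / P = 94,635.5571 / 11,377.3571 = 8.31789 half-year periods.
In years: 8.31789 / 2 = 4.15894 years.

4.16 years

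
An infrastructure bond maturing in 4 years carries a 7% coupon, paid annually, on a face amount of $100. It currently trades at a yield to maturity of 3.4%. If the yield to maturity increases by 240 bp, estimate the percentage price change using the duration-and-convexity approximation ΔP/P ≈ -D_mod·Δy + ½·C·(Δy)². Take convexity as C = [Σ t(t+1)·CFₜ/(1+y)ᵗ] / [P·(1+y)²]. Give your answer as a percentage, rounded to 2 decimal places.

-7.99%

With y = 0.034:
  t   CF        PV=CF/(1+0.034)^t    t·PV        t(t+1)·PV
  1         7.00         6.7698         6.7698          13.5397
  2         7.00         6.5472        13.0944          39.2833
  3         7.00         6.3319        18.9958          75.9832
  4       107.00        93.6056       374.4222       1,872.1111
  Σ                    113.2545       413.2823       2,000.9173
P = 113.2545; D_Mac = 3.64915 yrs; D_mod = 3.52915 yrs; C = 16.52466.
Duration effect: -3.52915 × (+0.024) = -0.084700
Convexity effect: 0.5 × 16.52466 × (0.024)² = +0.0047591
ΔP/P ≈ -0.084700 + 0.0047591 = -0.079941 = -7.9941%.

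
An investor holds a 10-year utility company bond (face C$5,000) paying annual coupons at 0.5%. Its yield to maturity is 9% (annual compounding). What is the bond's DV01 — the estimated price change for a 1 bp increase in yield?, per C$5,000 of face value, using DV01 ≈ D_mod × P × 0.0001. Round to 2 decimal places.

Periodic yield y = 0.09.
  t   CF        PV=CF/(1+0.09)^t    t·PV
  1        25.00        22.9358        22.9358
  2        25.00        21.0420        42.0840
  3        25.00        19.3046        57.9138
  4        25.00        17.7106        70.8425
  5        25.00        16.2483        81.2414
  6        25.00        14.9067        89.4401
  7        25.00        13.6759        95.7310
  8        25.00        12.5467       100.3733
  9        25.00        11.5107       103.5963
  10    5,025.00     2,122.6143    21,226.1430
  Σ                  2,272.4955    21,890.3011
P = 2,272.4955; D_Mac = 9.63271 yrs; D_mod = 8.83735 yrs.
DV01 ≈ 8.83735 × 2,272.4955 × 0.0001 = 2.008285.

C$2.01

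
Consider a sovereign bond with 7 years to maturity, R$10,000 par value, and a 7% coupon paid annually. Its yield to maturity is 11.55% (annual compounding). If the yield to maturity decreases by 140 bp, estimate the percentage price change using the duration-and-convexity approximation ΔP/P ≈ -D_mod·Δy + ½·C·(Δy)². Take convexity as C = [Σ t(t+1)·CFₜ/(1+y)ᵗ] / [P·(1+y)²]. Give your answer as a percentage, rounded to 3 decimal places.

+7.342%

With y = 0.1155:
  t   CF        PV=CF/(1+0.1155)^t    t·PV        t(t+1)·PV
  1       700.00       627.5213       627.5213       1,255.0426
  2       700.00       562.5471     1,125.0942       3,375.2826
  3       700.00       504.3004     1,512.9012       6,051.6048
  4       700.00       452.0846     1,808.3385       9,041.6926
  5       700.00       405.2753     2,026.3766      12,158.2599
  6       700.00       363.3127     2,179.8763      15,259.1339
  7    10,700.00     4,978.4799    34,849.3591     278,794.8727
  Σ                  7,893.5213    44,129.4672     325,935.8890
P = 7,893.5213; D_Mac = 5.59059 yrs; D_mod = 5.01174 yrs; C = 33.18350.
Duration effect: -5.01174 × (-0.014) = +0.070164
Convexity effect: 0.5 × 33.18350 × (-0.014)² = +0.0032520
ΔP/P ≈ +0.070164 + 0.0032520 = +0.073416 = +7.3416%.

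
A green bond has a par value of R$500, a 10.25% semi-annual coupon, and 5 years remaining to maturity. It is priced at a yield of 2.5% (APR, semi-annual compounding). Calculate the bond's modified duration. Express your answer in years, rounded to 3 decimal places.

Periodic yield y = 0.0125. First find Macaulay duration:
  t   CF        PV=CF/(1+0.0125)^t    t·PV
  1       25.625        25.3086        25.3086
  2       25.625        24.9962        49.9924
  3       25.625        24.6876        74.0628
  4       25.625        24.3828        97.5312
  5       25.625        24.0818       120.4089
  6       25.625        23.7845       142.7069
  7       25.625        23.4908       164.4359
  8       25.625        23.2008       185.6067
  9       25.625        22.9144       206.2296
  10     525.625       464.2220     4,642.2197
  Σ                    681.0696     5,708.5029
P = 681.0696; Macaulay duration = 5,708.5029 / 681.0696 = 8.38167 half-year periods = 4.19084 years.
Modified duration = D_Mac / (1 + y) = 4.19084 / 1.0125 = 4.13910 years.

4.139 years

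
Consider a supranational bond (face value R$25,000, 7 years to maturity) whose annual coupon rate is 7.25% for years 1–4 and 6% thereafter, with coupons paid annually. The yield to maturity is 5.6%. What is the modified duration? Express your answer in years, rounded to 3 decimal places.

Periodic yield y = 0.056. First find Macaulay duration:
  t   CF        PV=CF/(1+0.056)^t    t·PV
  1     1,812.50     1,716.3826     1,716.3826
  2     1,812.50     1,625.3623     3,250.7246
  3     1,812.50     1,539.1688     4,617.5065
  4     1,812.50     1,457.5462     5,830.1850
  5     1,500.00     1,142.2776     5,711.3881
  6     1,500.00     1,081.7023     6,490.2138
  7    26,500.00    18,096.6608   126,676.6257
  Σ                 26,659.1007   154,293.0262
P = 26,659.1007; Macaulay duration = 154,293.0262 / 26,659.1007 = 5.78763 years.
Modified duration = D_Mac / (1 + y) = 5.78763 / 1.056 = 5.48071 years.

5.481 years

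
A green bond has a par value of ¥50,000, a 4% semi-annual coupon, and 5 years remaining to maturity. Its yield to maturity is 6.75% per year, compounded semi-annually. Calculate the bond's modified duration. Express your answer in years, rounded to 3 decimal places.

Periodic yield y = 0.03375. First find Macaulay duration:
  t   CF        PV=CF/(1+0.03375)^t    t·PV
  1     1,000.00       967.3519       967.3519
  2     1,000.00       935.7696     1,871.5393
  3     1,000.00       905.2185     2,715.6556
  4     1,000.00       875.6648     3,502.6593
  5     1,000.00       847.0760     4,235.3801
  6     1,000.00       819.4206     4,916.5235
  7     1,000.00       792.6680     5,548.6762
  8     1,000.00       766.7889     6,134.3112
  9     1,000.00       741.7547     6,675.7921
  10   51,000.00    36,594.4269   365,944.2693
  Σ                 44,246.1400   402,512.1585
P = 44,246.1400; Macaulay duration = 402,512.1585 / 44,246.1400 = 9.09711 half-year periods = 4.54856 years.
Modified duration = D_Mac / (1 + y) = 4.54856 / 1.03375 = 4.40005 years.

4.400 years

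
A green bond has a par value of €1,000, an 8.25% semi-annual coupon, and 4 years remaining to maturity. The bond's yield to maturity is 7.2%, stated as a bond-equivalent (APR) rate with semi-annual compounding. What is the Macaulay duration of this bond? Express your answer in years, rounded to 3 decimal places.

Periodic yield y = 0.036. Discount each cash flow and weight by its period:
  t   CF        PV=CF/(1+0.036)^t    t·PV
  1        41.25        39.8166        39.8166
  2        41.25        38.4330        76.8660
  3        41.25        37.0975       111.2925
  4        41.25        35.8084       143.2336
  5        41.25        34.5641       172.8205
  6        41.25        33.3630       200.1781
  7        41.25        32.2037       225.4258
  8     1,041.25       784.6518     6,277.2143
  Σ                  1,035.9381     7,246.8475
Price P = Σ PV = 1,035.9381.
Macaulay duration = Σ(t·PV) / P = 7,246.8475 / 1,035.9381 = 6.99544 half-year periods.
In years: 6.99544 / 2 = 3.49772 years.

3.498 years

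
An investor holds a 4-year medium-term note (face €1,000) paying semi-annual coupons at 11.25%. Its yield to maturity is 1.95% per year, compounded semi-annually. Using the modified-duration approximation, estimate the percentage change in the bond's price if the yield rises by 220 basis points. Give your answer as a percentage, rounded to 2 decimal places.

-7.49%

Periodic yield y = 0.00975. Modified duration first:
  t   CF        PV=CF/(1+0.00975)^t    t·PV
  1        56.25        55.7069        55.7069
  2        56.25        55.1690       110.3379
  3        56.25        54.6363       163.9088
  4        56.25        54.1087       216.4348
  5        56.25        53.5862       267.9312
  6        56.25        53.0688       318.4129
  7        56.25        52.5564       367.8947
  8     1,056.25       977.3628     7,818.9028
  Σ                  1,356.1951     9,319.5299
P = 1,356.1951; D_Mac = 6.87182 half-year periods = 3.43591 yrs; D_mod = 3.43591/(1+0.00975) = 3.40273 yrs.
ΔP/P ≈ -D_mod · Δy = -3.40273 × (+0.022) = -0.074860 = -7.4860%.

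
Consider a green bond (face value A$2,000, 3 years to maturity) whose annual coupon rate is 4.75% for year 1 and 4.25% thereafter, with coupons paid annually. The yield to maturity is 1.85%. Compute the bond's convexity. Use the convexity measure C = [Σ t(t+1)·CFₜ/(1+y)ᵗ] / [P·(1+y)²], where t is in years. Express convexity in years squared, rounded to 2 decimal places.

10.93

With y = 0.0185:
  t   CF        PV=CF/(1+0.0185)^t    t·PV        t(t+1)·PV
  1        95.00        93.2744        93.2744         186.5488
  2        85.00        81.9402       163.8803         491.6410
  3     2,085.00     1,973.4356     5,920.3068      23,681.2272
  Σ                  2,148.6502     6,177.4616      24,359.4171
P = 2,148.6502.
Convexity = Σ t(t+1)·PV / [P·(1+y)²] = 24,359.4171 / (2,148.6502 × 1.037342) = 10.92897.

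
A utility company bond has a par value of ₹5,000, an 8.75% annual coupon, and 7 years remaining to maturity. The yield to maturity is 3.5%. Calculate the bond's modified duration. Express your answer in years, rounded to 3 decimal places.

Periodic yield y = 0.035. First find Macaulay duration:
  t   CF        PV=CF/(1+0.035)^t    t·PV
  1       437.50       422.7053       422.7053
  2       437.50       408.4109       816.8219
  3       437.50       394.5999     1,183.7998
  4       437.50       381.2560     1,525.0239
  5       437.50       368.3633     1,841.8163
  6       437.50       355.9065     2,135.4392
  7     5,437.50     4,273.8258    29,916.7809
  Σ                  6,605.0678    37,842.3873
P = 6,605.0678; Macaulay duration = 37,842.3873 / 6,605.0678 = 5.72930 years.
Modified duration = D_Mac / (1 + y) = 5.72930 / 1.035 = 5.53555 years.

5.536 years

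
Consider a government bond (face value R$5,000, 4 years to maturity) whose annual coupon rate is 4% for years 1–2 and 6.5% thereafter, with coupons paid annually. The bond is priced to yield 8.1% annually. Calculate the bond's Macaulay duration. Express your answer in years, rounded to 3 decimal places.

3.744 years

Periodic yield y = 0.081. Discount each cash flow and weight by its year:
  t   CF        PV=CF/(1+0.081)^t    t·PV
  1       200.00       185.0139       185.0139
  2       200.00       171.1507       342.3013
  3       325.00       257.2801       771.8404
  4     5,325.00     3,899.5710    15,598.2842
  Σ                  4,513.0157    16,897.4398
Price P = Σ PV = 4,513.0157.
Macaulay duration = Σ(t·PV) / P = 16,897.4398 / 4,513.0157 = 3.74416 years.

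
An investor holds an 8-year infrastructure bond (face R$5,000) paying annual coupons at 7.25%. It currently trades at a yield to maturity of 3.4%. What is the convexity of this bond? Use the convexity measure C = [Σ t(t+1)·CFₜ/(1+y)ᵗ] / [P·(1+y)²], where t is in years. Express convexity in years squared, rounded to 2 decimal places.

With y = 0.034:
  t   CF        PV=CF/(1+0.034)^t    t·PV        t(t+1)·PV
  1       362.50       350.5803       350.5803         701.1605
  2       362.50       339.0525       678.1050       2,034.3149
  3       362.50       327.9038       983.7113       3,934.8451
  4       362.50       317.1216     1,268.4865       6,342.4325
  5       362.50       306.6940     1,533.4701       9,200.8208
  6       362.50       296.6093     1,779.6559      12,457.5910
  7       362.50       286.8562     2,007.9934      16,063.9471
  8     5,362.50     4,103.9588    32,831.6706     295,485.0356
  Σ                  6,328.7765    41,433.6730     346,220.1476
P = 6,328.7765.
Convexity = Σ t(t+1)·PV / [P·(1+y)²] = 346,220.1476 / (6,328.7765 × 1.069156) = 51.16718.

51.17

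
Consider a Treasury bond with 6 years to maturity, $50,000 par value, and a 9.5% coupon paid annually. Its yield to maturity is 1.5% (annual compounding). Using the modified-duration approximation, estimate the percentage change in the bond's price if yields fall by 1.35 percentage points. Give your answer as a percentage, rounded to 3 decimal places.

+6.723%

Periodic yield y = 0.015. Modified duration first:
  t   CF        PV=CF/(1+0.015)^t    t·PV
  1     4,750.00     4,679.8030     4,679.8030
  2     4,750.00     4,610.6433     9,221.2866
  3     4,750.00     4,542.5057    13,627.5172
  4     4,750.00     4,475.3751    17,901.5004
  5     4,750.00     4,409.2365    22,046.1827
  6    54,750.00    50,071.1850   300,427.1102
  Σ                 72,788.7487   367,903.4001
P = 72,788.7487; D_Mac = 5.05440 yrs; D_mod = 5.05440/(1+0.015) = 4.97970 yrs.
ΔP/P ≈ -D_mod · Δy = -4.97970 × (-0.0135) = +0.067226 = +6.7226%.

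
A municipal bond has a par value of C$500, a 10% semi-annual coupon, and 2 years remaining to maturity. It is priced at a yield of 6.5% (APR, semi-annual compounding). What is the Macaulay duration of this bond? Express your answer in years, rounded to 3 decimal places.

Periodic yield y = 0.0325. Discount each cash flow and weight by its period:
  t   CF        PV=CF/(1+0.0325)^t    t·PV
  1        25.00        24.2131        24.2131
  2        25.00        23.4509        46.9018
  3        25.00        22.7128        68.1383
  4       525.00       461.9544     1,847.8174
  Σ                    532.3311     1,987.0706
Price P = Σ PV = 532.3311.
Macaulay duration = Σ(t·PV) / P = 1,987.0706 / 532.3311 = 3.73277 half-year periods.
In years: 3.73277 / 2 = 1.86639 years.

1.866 years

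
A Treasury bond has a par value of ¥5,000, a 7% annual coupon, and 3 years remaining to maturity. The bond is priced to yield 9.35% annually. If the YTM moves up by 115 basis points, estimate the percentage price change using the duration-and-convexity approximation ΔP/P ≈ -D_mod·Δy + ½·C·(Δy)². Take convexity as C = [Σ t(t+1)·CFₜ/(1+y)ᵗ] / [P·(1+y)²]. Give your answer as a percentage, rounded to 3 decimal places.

-2.886%

With y = 0.0935:
  t   CF        PV=CF/(1+0.0935)^t    t·PV        t(t+1)·PV
  1       350.00       320.0732       320.0732         640.1463
  2       350.00       292.7052       585.4104       1,756.2313
  3     5,350.00     4,091.6400    12,274.9201      49,099.6805
  Σ                  4,704.4184    13,180.4037      51,496.0581
P = 4,704.4184; D_Mac = 2.80171 yrs; D_mod = 2.56215 yrs; C = 9.15441.
Duration effect: -2.56215 × (+0.0115) = -0.029465
Convexity effect: 0.5 × 9.15441 × (0.0115)² = +0.0006053
ΔP/P ≈ -0.029465 + 0.0006053 = -0.028859 = -2.8859%.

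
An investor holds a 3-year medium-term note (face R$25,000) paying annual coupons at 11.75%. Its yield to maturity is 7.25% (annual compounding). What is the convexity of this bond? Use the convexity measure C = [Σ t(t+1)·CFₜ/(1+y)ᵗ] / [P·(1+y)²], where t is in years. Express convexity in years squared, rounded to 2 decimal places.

9.10

With y = 0.0725:
  t   CF        PV=CF/(1+0.0725)^t    t·PV        t(t+1)·PV
  1     2,937.50     2,738.9277     2,738.9277       5,477.8555
  2     2,937.50     2,553.7788     5,107.5576      15,322.6727
  3    27,937.50    22,646.2156    67,938.6468     271,754.5874
  Σ                 27,938.9221    75,785.1321     292,555.1155
P = 27,938.9221.
Convexity = Σ t(t+1)·PV / [P·(1+y)²] = 292,555.1155 / (27,938.9221 × 1.150256) = 9.10340.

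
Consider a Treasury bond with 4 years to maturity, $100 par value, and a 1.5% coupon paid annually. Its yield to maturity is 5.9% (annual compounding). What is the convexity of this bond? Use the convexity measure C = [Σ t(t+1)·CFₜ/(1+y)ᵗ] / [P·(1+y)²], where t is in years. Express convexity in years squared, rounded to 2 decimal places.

17.26

With y = 0.059:
  t   CF        PV=CF/(1+0.059)^t    t·PV        t(t+1)·PV
  1         1.50         1.4164         1.4164           2.8329
  2         1.50         1.3375         2.6750           8.0251
  3         1.50         1.2630         3.7890          15.1560
  4       101.50        80.7016       322.8064       1,614.0322
  Σ                     84.7186       330.6869       1,640.0462
P = 84.7186.
Convexity = Σ t(t+1)·PV / [P·(1+y)²] = 1,640.0462 / (84.7186 × 1.121481) = 17.26178.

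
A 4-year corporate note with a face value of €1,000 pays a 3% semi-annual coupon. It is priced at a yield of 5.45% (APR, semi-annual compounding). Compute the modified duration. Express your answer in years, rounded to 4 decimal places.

3.6871 years

Periodic yield y = 0.02725. First find Macaulay duration:
  t   CF        PV=CF/(1+0.02725)^t    t·PV
  1        15.00        14.6021        14.6021
  2        15.00        14.2147        28.4295
  3        15.00        13.8377        41.5130
  4        15.00        13.4706        53.8824
  5        15.00        13.1133        65.5663
  6        15.00        12.7654        76.5924
  7        15.00        12.4268        86.9874
  8     1,015.00       818.5719     6,548.5754
  Σ                    913.0024     6,916.1483
P = 913.0024; Macaulay duration = 6,916.1483 / 913.0024 = 7.57517 half-year periods = 3.78758 years.
Modified duration = D_Mac / (1 + y) = 3.78758 / 1.02725 = 3.68711 years.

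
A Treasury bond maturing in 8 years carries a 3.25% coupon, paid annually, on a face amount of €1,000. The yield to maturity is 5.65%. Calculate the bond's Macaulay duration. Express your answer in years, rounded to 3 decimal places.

Periodic yield y = 0.0565. Discount each cash flow and weight by its year:
  t   CF        PV=CF/(1+0.0565)^t    t·PV
  1        32.50        30.7619        30.7619
  2        32.50        29.1168        58.2337
  3        32.50        27.5597        82.6792
  4        32.50        26.0859       104.3435
  5        32.50        24.6908       123.4542
  6        32.50        23.3704       140.2225
  7        32.50        22.1206       154.8442
  8     1,032.50       665.1721     5,321.3771
  Σ                    848.8784     6,015.9162
Price P = Σ PV = 848.8784.
Macaulay duration = Σ(t·PV) / P = 6,015.9162 / 848.8784 = 7.08690 years.

7.087 years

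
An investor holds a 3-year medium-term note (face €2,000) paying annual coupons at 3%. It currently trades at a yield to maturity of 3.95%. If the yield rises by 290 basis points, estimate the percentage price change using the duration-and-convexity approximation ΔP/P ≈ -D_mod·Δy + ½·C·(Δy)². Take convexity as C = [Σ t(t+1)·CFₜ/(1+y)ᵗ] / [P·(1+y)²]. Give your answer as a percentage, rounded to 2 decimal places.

-7.68%

With y = 0.0395:
  t   CF        PV=CF/(1+0.0395)^t    t·PV        t(t+1)·PV
  1        60.00        57.7201        57.7201         115.4401
  2        60.00        55.5268       111.0535         333.1605
  3     2,060.00     1,833.9764     5,501.9292      22,007.7166
  Σ                  1,947.2232     5,670.7027      22,456.3172
P = 1,947.2232; D_Mac = 2.91220 yrs; D_mod = 2.80154 yrs; C = 10.67269.
Duration effect: -2.80154 × (+0.029) = -0.081245
Convexity effect: 0.5 × 10.67269 × (0.029)² = +0.0044879
ΔP/P ≈ -0.081245 + 0.0044879 = -0.076757 = -7.6757%.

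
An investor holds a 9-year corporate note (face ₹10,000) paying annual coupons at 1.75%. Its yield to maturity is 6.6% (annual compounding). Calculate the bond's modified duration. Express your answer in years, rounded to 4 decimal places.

Periodic yield y = 0.066. First find Macaulay duration:
  t   CF        PV=CF/(1+0.066)^t    t·PV
  1       175.00       164.1651       164.1651
  2       175.00       154.0010       308.0021
  3       175.00       144.4663       433.3988
  4       175.00       135.5218       542.0873
  5       175.00       127.1312       635.6558
  6       175.00       119.2600       715.5600
  7       175.00       111.8762       783.1332
  8       175.00       104.9495       839.5961
  9    10,175.00     5,724.2630    51,518.3666
  Σ                  6,785.6340    55,939.9650
P = 6,785.6340; Macaulay duration = 55,939.9650 / 6,785.6340 = 8.24388 years.
Modified duration = D_Mac / (1 + y) = 8.24388 / 1.066 = 7.73347 years.

7.7335 years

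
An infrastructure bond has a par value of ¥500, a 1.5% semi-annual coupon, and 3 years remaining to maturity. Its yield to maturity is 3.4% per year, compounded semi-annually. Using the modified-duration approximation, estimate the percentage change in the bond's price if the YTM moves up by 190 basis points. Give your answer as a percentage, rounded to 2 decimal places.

Periodic yield y = 0.017. Modified duration first:
  t   CF        PV=CF/(1+0.017)^t    t·PV
  1         3.75         3.6873         3.6873
  2         3.75         3.6257         7.2514
  3         3.75         3.5651        10.6952
  4         3.75         3.5055        14.0219
  5         3.75         3.4469        17.2344
  6       503.75       455.2913     2,731.7477
  Σ                    473.1217     2,784.6380
P = 473.1217; D_Mac = 5.88567 half-year periods = 2.94283 yrs; D_mod = 2.94283/(1+0.017) = 2.89364 yrs.
ΔP/P ≈ -D_mod · Δy = -2.89364 × (+0.019) = -0.054979 = -5.4979%.

-5.50%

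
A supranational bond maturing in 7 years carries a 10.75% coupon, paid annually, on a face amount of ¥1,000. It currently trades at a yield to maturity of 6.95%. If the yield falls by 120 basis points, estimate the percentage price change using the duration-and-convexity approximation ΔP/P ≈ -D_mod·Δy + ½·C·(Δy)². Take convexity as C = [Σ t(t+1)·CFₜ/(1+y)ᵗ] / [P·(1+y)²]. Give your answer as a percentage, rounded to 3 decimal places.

+6.337%

With y = 0.0695:
  t   CF        PV=CF/(1+0.0695)^t    t·PV        t(t+1)·PV
  1       107.50       100.5143       100.5143         201.0285
  2       107.50        93.9825       187.9650         563.8949
  3       107.50        87.8752       263.6255       1,054.5018
  4       107.50        82.1647       328.6588       1,643.2941
  5       107.50        76.8253       384.1267       2,304.7604
  6       107.50        71.8330       430.9977       3,016.9841
  7     1,107.50       691.9556     4,843.6890      38,749.5122
  Σ                  1,205.1505     6,539.5770      47,533.9760
P = 1,205.1505; D_Mac = 5.42636 yrs; D_mod = 5.07373 yrs; C = 34.48270.
Duration effect: -5.07373 × (-0.012) = +0.060885
Convexity effect: 0.5 × 34.48270 × (-0.012)² = +0.0024828
ΔP/P ≈ +0.060885 + 0.0024828 = +0.063368 = +6.3368%.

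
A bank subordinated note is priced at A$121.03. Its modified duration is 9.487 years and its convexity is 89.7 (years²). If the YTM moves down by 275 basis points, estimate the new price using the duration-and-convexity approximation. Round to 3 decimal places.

Duration effect: -D_mod·Δy = -9.487 × (-0.0275) = +0.2608925
Convexity effect: ½·C·(Δy)² = 0.5 × 89.7 × (-0.0275)² = +0.0339178125
ΔP/P ≈ +0.2608925 + 0.0339178125 = +0.2948103125
New price ≈ 121.03 × (1 + 0.2948103125) = 156.710892121875.

A$156.711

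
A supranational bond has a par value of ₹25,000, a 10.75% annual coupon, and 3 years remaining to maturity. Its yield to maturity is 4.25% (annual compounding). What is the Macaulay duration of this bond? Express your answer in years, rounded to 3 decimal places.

2.741 years

Periodic yield y = 0.0425. Discount each cash flow and weight by its year:
  t   CF        PV=CF/(1+0.0425)^t    t·PV
  1     2,687.50     2,577.9376     2,577.9376
  2     2,687.50     2,472.8419     4,945.6837
  3    27,687.50    24,437.4312    73,312.2937
  Σ                 29,488.2108    80,835.9151
Price P = Σ PV = 29,488.2108.
Macaulay duration = Σ(t·PV) / P = 80,835.9151 / 29,488.2108 = 2.74130 years.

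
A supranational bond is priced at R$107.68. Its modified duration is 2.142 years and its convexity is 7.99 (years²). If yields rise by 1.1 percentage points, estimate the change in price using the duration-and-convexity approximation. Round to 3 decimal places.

-R$2.485

Duration effect: -D_mod·Δy = -2.142 × (+0.011) = -0.023562
Convexity effect: ½·C·(Δy)² = 0.5 × 7.99 × (0.011)² = +0.000483395
ΔP/P ≈ -0.023562 + 0.000483395 = -0.023078605
ΔP ≈ 107.68 × (-0.023078605) = -2.4851041864.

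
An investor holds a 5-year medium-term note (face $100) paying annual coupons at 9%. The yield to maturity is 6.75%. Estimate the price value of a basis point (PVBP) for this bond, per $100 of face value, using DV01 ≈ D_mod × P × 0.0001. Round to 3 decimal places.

$0.044

Periodic yield y = 0.0675.
  t   CF        PV=CF/(1+0.0675)^t    t·PV
  1         9.00         8.4309         8.4309
  2         9.00         7.8978        15.7956
  3         9.00         7.3984        22.1953
  4         9.00         6.9306        27.7224
  5       109.00        78.6298       393.1489
  Σ                    109.2875       467.2931
P = 109.2875; D_Mac = 4.27581 yrs; D_mod = 4.00545 yrs.
DV01 ≈ 4.00545 × 109.2875 × 0.0001 = 0.043775.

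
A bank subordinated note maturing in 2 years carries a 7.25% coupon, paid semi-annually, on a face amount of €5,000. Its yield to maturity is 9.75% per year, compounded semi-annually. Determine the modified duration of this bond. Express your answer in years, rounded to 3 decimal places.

Periodic yield y = 0.04875. First find Macaulay duration:
  t   CF        PV=CF/(1+0.04875)^t    t·PV
  1       181.25       172.8248       172.8248
  2       181.25       164.7912       329.5824
  3       181.25       157.1311       471.3932
  4     5,181.25     4,282.9860    17,131.9439
  Σ                  4,777.7331    18,105.7444
P = 4,777.7331; Macaulay duration = 18,105.7444 / 4,777.7331 = 3.78961 half-year periods = 1.89480 years.
Modified duration = D_Mac / (1 + y) = 1.89480 / 1.04875 = 1.80673 years.

1.807 years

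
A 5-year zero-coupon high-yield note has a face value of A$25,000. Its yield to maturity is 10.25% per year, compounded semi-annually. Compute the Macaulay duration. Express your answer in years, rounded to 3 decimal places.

A zero-coupon bond has a single cash flow at maturity, so its Macaulay duration equals its maturity: 5 years.
(Equivalently: 10 semi-annual periods ÷ 2 = 5 years.)

5.000 years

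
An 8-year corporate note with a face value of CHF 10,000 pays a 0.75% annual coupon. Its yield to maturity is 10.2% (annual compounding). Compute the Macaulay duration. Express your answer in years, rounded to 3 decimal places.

7.682 years

Periodic yield y = 0.102. Discount each cash flow and weight by its year:
  t   CF        PV=CF/(1+0.102)^t    t·PV
  1        75.00        68.0581        68.0581
  2        75.00        61.7587       123.5174
  3        75.00        56.0424       168.1271
  4        75.00        50.8551       203.4206
  5        75.00        46.1480       230.7402
  6        75.00        41.8766       251.2598
  7        75.00        38.0006       266.0040
  8    10,075.00     4,632.2533    37,058.0263
  Σ                  4,994.9928    38,369.1534
Price P = Σ PV = 4,994.9928.
Macaulay duration = Σ(t·PV) / P = 38,369.1534 / 4,994.9928 = 7.68152 years.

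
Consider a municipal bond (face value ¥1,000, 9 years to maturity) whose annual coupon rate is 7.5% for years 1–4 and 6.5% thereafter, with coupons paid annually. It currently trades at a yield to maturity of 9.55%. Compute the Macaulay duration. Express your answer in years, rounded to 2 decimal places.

Periodic yield y = 0.0955. Discount each cash flow and weight by its year:
  t   CF        PV=CF/(1+0.0955)^t    t·PV
  1        75.00        68.4619        68.4619
  2        75.00        62.4937       124.9875
  3        75.00        57.0459       171.1376
  4        75.00        52.0729       208.2916
  5        65.00        41.1957       205.9783
  6        65.00        37.6044       225.6266
  7        65.00        34.3263       240.2839
  8        65.00        31.3339       250.6711
  9     1,065.00       468.6387     4,217.7485
  Σ                    853.1734     5,713.1870
Price P = Σ PV = 853.1734.
Macaulay duration = Σ(t·PV) / P = 5,713.1870 / 853.1734 = 6.69640 years.

6.70 years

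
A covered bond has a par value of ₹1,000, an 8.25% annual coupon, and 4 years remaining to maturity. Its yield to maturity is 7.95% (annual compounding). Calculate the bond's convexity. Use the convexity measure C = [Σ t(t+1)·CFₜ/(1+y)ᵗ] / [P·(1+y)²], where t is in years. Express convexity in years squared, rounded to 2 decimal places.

With y = 0.0795:
  t   CF        PV=CF/(1+0.0795)^t    t·PV        t(t+1)·PV
  1        82.50        76.4243        76.4243         152.8485
  2        82.50        70.7960       141.5920         424.7759
  3        82.50        65.5822       196.7466         786.9864
  4     1,082.50       797.1450     3,188.5799      15,942.8997
  Σ                  1,009.9474     3,603.3428      17,307.5106
P = 1,009.9474.
Convexity = Σ t(t+1)·PV / [P·(1+y)²] = 17,307.5106 / (1,009.9474 × 1.165320) = 14.70586.

14.71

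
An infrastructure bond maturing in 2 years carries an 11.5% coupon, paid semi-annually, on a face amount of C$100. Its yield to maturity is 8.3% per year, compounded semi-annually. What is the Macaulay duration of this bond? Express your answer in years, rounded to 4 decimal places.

1.8476 years

Periodic yield y = 0.0415. Discount each cash flow and weight by its period:
  t   CF        PV=CF/(1+0.0415)^t    t·PV
  1         5.75         5.5209         5.5209
  2         5.75         5.3009        10.6018
  3         5.75         5.0897        15.2690
  4       105.75        89.8759       359.5036
  Σ                    105.7874       390.8953
Price P = Σ PV = 105.7874.
Macaulay duration = Σ(t·PV) / P = 390.8953 / 105.7874 = 3.69510 half-year periods.
In years: 3.69510 / 2 = 1.84755 years.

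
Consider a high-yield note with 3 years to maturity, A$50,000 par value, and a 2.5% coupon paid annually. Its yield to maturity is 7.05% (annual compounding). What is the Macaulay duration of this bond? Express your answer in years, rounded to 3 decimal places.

Periodic yield y = 0.0705. Discount each cash flow and weight by its year:
  t   CF        PV=CF/(1+0.0705)^t    t·PV
  1     1,250.00     1,167.6787     1,167.6787
  2     1,250.00     1,090.7788     2,181.5575
  3    51,250.00    41,776.6734   125,330.0202
  Σ                 44,035.1308   128,679.2563
Price P = Σ PV = 44,035.1308.
Macaulay duration = Σ(t·PV) / P = 128,679.2563 / 44,035.1308 = 2.92220 years.

2.922 years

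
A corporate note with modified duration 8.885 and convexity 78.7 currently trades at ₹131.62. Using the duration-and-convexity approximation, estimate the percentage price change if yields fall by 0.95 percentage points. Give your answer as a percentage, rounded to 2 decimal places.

+8.80%

Duration effect: -D_mod·Δy = -8.885 × (-0.0095) = +0.0844075
Convexity effect: ½·C·(Δy)² = 0.5 × 78.7 × (-0.0095)² = +0.0035513375
ΔP/P ≈ +0.0844075 + 0.0035513375 = +0.0879588375
= +8.79588375%.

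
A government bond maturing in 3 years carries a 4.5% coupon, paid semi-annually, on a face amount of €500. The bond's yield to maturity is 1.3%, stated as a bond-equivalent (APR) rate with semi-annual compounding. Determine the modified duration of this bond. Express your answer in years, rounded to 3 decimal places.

Periodic yield y = 0.0065. First find Macaulay duration:
  t   CF        PV=CF/(1+0.0065)^t    t·PV
  1        11.25        11.1773        11.1773
  2        11.25        11.1052        22.2103
  3        11.25        11.0334        33.1003
  4        11.25        10.9622        43.8488
  5        11.25        10.8914        54.4570
  6       511.25       491.7571     2,950.5426
  Σ                    546.9267     3,115.3364
P = 546.9267; Macaulay duration = 3,115.3364 / 546.9267 = 5.69608 half-year periods = 2.84804 years.
Modified duration = D_Mac / (1 + y) = 2.84804 / 1.0065 = 2.82965 years.

2.830 years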